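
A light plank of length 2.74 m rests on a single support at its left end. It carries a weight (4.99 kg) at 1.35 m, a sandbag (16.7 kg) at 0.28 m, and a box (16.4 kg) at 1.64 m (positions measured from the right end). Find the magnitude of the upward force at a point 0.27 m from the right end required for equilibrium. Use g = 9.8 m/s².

F ≈ 262 N

Choose the left end as the axis so the unknown pivot reaction has zero arm there.
Weight: 4.99 × 9.8 = 48.9 N down at 1.35 m → arm 1.39 m, τ = 48.9 × 1.39 = 67.97 N·m clockwise.
Sandbag: 16.7 × 9.8 = 163.7 N down at 0.28 m → arm 2.46 m, τ = 163.7 × 2.46 = 402.7 N·m clockwise.
Box: 16.4 × 9.8 = 160.7 N down at 1.64 m → arm 1.1 m, τ = 160.7 × 1.1 = 176.8 N·m clockwise.
Net moment of the loads = 647.5 N·m clockwise.
The upward force F acts at a point 0.27 m from the right end, arm 2.47 m, giving F × 2.47 counterclockwise.
Setting net torque to zero: F × 2.47 = 647.5 → F = 647.5 / 2.47 = 262 N.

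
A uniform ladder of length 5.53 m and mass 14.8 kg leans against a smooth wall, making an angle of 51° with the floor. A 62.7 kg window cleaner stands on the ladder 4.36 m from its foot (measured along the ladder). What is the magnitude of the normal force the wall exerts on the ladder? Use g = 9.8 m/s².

About the foot of the ladder:
Ladder weight 14.8×9.8 = 145 N acts at 2.765 m along the ladder; its horizontal arm is 2.765·cos51° = 1.74 m → τ = 252.3 N·m clockwise.
Window cleaner: 62.7×9.8 = 614.5 N at 4.36 m → arm 2.744 m → τ = 1686 N·m clockwise.
Wall normal N acts horizontally at the top; its moment arm is the height L sinθ = 5.53·sin51° = 4.298 m, counterclockwise.
Setting net torque to zero: N × 4.298 = 1938 → N = 451 N.

N_wall ≈ 451 N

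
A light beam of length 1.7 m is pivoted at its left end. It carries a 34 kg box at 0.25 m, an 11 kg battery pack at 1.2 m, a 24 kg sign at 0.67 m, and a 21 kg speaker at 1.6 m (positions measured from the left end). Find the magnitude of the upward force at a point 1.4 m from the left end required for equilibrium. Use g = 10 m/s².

Take moments about the left end.
Box: 34 × 10 = 340 N down at 0.25 m → arm 0.25 m, τ = 340 × 0.25 = 85 N·m clockwise.
Battery pack: 11 × 10 = 110 N down at 1.2 m → arm 1.2 m, τ = 110 × 1.2 = 132 N·m clockwise.
Sign: 24 × 10 = 240 N down at 0.67 m → arm 0.67 m, τ = 240 × 0.67 = 160.8 N·m clockwise.
Speaker: 21 × 10 = 210 N down at 1.6 m → arm 1.6 m, τ = 210 × 1.6 = 336 N·m clockwise.
Net moment of the loads = 713.8 N·m clockwise.
The upward force F acts at a point 1.4 m from the left end, arm 1.4 m, giving F × 1.4 counterclockwise.
Στ = 0 ⇒ F × 1.4 = 713.8 ⇒ F = 713.8 / 1.4 = 510 N.

F ≈ 510 N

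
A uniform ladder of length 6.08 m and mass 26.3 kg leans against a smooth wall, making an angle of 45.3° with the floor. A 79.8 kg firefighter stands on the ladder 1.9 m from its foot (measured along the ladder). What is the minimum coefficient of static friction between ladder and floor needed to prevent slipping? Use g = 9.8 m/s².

Choose the foot of the ladder as the axis so the floor normal and friction both act there and drop out.
Ladder weight 26.3×9.8 = 257.7 N acts at 3.04 m along the ladder; its horizontal arm is 3.04·cos45.3° = 2.138 m → τ = 551 N·m clockwise.
Firefighter: 79.8×9.8 = 782 N at 1.9 m → arm 1.336 m → τ = 1045 N·m clockwise.
Wall normal N acts horizontally at the top; its moment arm is the height L sinθ = 6.08·sin45.3° = 4.322 m, counterclockwise.
Balancing moments: N × 4.322 = 1596, giving N = 369.3 N.
ΣFx = 0 ⇒ f = N_wall = 369.3 N. ΣFy = 0 ⇒ N_floor = 1040 N.
μ_min = f / N_floor = 369.3 / 1040 = 0.355.

μ_min ≈ 0.355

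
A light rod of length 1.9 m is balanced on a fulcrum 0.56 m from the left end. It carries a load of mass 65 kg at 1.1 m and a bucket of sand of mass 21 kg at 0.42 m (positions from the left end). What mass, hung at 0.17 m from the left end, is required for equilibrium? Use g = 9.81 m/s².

Sum moments about the fulcrum (at 0.56 m from the left end) (the support reaction has zero arm there).
Load: 65 × 9.81 = 637.6 N down at 1.1 m → arm 0.54 m, τ = 637.6 × 0.54 = 344.3 N·m clockwise.
Bucket of sand: 21 × 9.81 = 206 N down at 0.42 m → arm 0.14 m, τ = 206 × 0.14 = 28.84 N·m counterclockwise.
Net moment of known loads = 315.5 N·m clockwise.
An unknown mass m at 0.17 m has arm 0.39 m; its moment is m·g·0.39 counterclockwise.
For rotational equilibrium, m × 9.81 × 0.39 = 315.5, so m = 315.5 / (9.81 × 0.39) = 82.5 kg.

m ≈ 82.5 kg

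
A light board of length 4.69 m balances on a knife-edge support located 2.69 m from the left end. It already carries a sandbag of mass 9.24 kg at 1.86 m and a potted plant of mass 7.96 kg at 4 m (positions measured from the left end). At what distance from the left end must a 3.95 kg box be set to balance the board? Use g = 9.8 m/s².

Choose the knife-edge support (at 2.69 m from the left end) as the axis so the support reaction has zero arm there.
Sandbag: 9.24 × 9.8 = 90.55 N down at 1.86 m → arm 0.83 m, τ = 90.55 × 0.83 = 75.16 N·m counterclockwise.
Potted plant: 7.96 × 9.8 = 78.01 N down at 4 m → arm 1.31 m, τ = 78.01 × 1.31 = 102.2 N·m clockwise.
Net moment of existing loads = 27.04 N·m clockwise.
The box weighs 3.95 × 9.8 = 38.71 N and must supply an equal counterclockwise moment, so its lever arm about the knife-edge support is 27.04 / 38.71 = 0.699 m.
That puts it at 2.69 − 0.699 = 1.99 m from the left end.

x ≈ 1.99 m from the left end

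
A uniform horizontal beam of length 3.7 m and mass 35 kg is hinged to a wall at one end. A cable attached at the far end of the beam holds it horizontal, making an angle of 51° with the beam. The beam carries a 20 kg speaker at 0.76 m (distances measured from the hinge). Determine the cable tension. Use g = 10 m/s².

Choose the hinge as the axis so the unknown hinge reaction has zero arm there.
Beam weight: 35 × 10 = 350 N down at 1.85 m → arm 1.85 m, τ = 350 × 1.85 = 647.5 N·m clockwise.
Speaker: 20 × 10 = 200 N down at 0.76 m → arm 0.76 m, τ = 200 × 0.76 = 152 N·m clockwise.
Total clockwise load moment = 799.5 N·m.
The cable tension T acts at 3.7 m; only its component perpendicular to the beam, T sinθ, produces torque. sin 51° = 0.7771.
For rotational equilibrium, T × 3.7 × 0.7771 = 799.5, so T = 799.5 / 2.875 = 278 N.

T ≈ 278 N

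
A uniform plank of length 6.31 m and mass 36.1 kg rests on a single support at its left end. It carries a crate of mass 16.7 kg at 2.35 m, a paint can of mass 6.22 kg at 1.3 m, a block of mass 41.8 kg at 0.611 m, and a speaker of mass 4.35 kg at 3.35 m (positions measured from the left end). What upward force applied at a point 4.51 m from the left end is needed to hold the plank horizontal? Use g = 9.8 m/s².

F ≈ 437 N

Taking torques about the left end:
Beam weight: 36.1 × 9.8 = 353.8 N down at 3.155 m → arm 3.155 m, τ = 353.8 × 3.155 = 1116 N·m clockwise.
Crate: 16.7 × 9.8 = 163.7 N down at 2.35 m → arm 2.35 m, τ = 163.7 × 2.35 = 384.7 N·m clockwise.
Paint can: 6.22 × 9.8 = 60.96 N down at 1.3 m → arm 1.3 m, τ = 60.96 × 1.3 = 79.25 N·m clockwise.
Block: 41.8 × 9.8 = 409.6 N down at 0.611 m → arm 0.611 m, τ = 409.6 × 0.611 = 250.3 N·m clockwise.
Speaker: 4.35 × 9.8 = 42.63 N down at 3.35 m → arm 3.35 m, τ = 42.63 × 3.35 = 142.8 N·m clockwise.
Net moment of the loads = 1973 N·m clockwise.
The upward force F acts at a point 4.51 m from the left end, arm 4.51 m, giving F × 4.51 counterclockwise.
Setting net torque to zero: F × 4.51 = 1973 → F = 1973 / 4.51 = 437 N.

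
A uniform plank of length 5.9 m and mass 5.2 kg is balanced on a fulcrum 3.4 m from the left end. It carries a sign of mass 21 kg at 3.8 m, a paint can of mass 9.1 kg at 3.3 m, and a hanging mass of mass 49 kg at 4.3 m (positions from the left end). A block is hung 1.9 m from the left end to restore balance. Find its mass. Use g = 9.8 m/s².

m ≈ 32.8 kg

Sum moments about the fulcrum (at 3.4 m from the left end) (the support reaction has zero arm there).
Beam weight: 5.2 × 9.8 = 50.96 N down at 2.95 m → arm 0.45 m, τ = 50.96 × 0.45 = 22.93 N·m counterclockwise.
Sign: 21 × 9.8 = 205.8 N down at 3.8 m → arm 0.4 m, τ = 205.8 × 0.4 = 82.32 N·m clockwise.
Paint can: 9.1 × 9.8 = 89.18 N down at 3.3 m → arm 0.1 m, τ = 89.18 × 0.1 = 8.918 N·m counterclockwise.
Hanging mass: 49 × 9.8 = 480.2 N down at 4.3 m → arm 0.9 m, τ = 480.2 × 0.9 = 432.2 N·m clockwise.
Net moment of known loads = 482.7 N·m clockwise.
An unknown mass m at 1.9 m has arm 1.5 m; its moment is m·g·1.5 counterclockwise.
Setting net torque to zero: m × 9.8 × 1.5 = 482.7 → m = 482.7 / (9.8 × 1.5) = 32.8 kg.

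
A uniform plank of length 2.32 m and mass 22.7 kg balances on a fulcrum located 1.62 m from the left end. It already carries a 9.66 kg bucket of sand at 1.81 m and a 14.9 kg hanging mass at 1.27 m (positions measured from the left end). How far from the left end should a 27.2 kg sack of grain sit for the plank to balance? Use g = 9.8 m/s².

Taking torques about the fulcrum (at 1.62 m from the left end):
Beam weight: 22.7 × 9.8 = 222.5 N down at 1.16 m → arm 0.46 m, τ = 222.5 × 0.46 = 102.4 N·m counterclockwise.
Bucket of sand: 9.66 × 9.8 = 94.67 N down at 1.81 m → arm 0.19 m, τ = 94.67 × 0.19 = 17.99 N·m clockwise.
Hanging mass: 14.9 × 9.8 = 146 N down at 1.27 m → arm 0.35 m, τ = 146 × 0.35 = 51.1 N·m counterclockwise.
Net moment of existing loads = 135.5 N·m counterclockwise.
The sack of grain weighs 27.2 × 9.8 = 266.6 N and must supply an equal clockwise moment, so its lever arm about the fulcrum is 135.5 / 266.6 = 0.508 m.
That puts it at 1.62 + 0.508 = 2.13 m from the left end.

x ≈ 2.13 m from the left end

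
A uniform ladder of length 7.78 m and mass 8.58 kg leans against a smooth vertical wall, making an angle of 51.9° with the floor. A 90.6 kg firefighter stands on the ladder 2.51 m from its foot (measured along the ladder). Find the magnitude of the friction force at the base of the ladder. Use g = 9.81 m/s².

About the foot of the ladder:
Ladder weight 8.58×9.81 = 84.17 N acts at 3.89 m along the ladder; its horizontal arm is 3.89·cos51.9° = 2.4 m → τ = 202 N·m clockwise.
Firefighter: 90.6×9.81 = 888.8 N at 2.51 m → arm 1.549 m → τ = 1377 N·m clockwise.
Wall normal N acts horizontally at the top; its moment arm is the height L sinθ = 7.78·sin51.9° = 6.122 m, counterclockwise.
Setting net torque to zero: N × 6.122 = 1579 → N = 258 N.
ΣFx = 0: friction at the foot balances the wall's push, so f = N_wall = 258 N.

f ≈ 258 N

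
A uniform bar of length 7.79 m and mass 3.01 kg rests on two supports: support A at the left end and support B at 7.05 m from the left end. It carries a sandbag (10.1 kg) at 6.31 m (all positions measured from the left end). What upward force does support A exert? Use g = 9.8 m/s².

Choose support B as the axis so its reaction then has zero moment arm.
Beam weight: 3.01 × 9.8 = 29.5 N down at 3.895 m → arm 3.155 m, τ = 29.5 × 3.155 = 93.07 N·m counterclockwise.
Sandbag: 10.1 × 9.8 = 98.98 N down at 6.31 m → arm 0.74 m, τ = 98.98 × 0.74 = 73.25 N·m counterclockwise.
Net load moment about support B = 166.3 N·m counterclockwise.
Reaction R at support A is upward at 0 m, arm 7.05 m → moment R × 7.05 clockwise.
Setting net torque to zero: R × 7.05 = 166.3 → R = 23.6 N.

R_A ≈ 23.6 N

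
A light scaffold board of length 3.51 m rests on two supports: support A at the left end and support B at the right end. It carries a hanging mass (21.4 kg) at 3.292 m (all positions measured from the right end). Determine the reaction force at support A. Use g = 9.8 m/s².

R_A ≈ 197 N

Taking torques about support B:
Hanging mass: 21.4 × 9.8 = 209.7 N down at 3.292 m → arm 3.292 m, τ = 209.7 × 3.292 = 690.3 N·m counterclockwise.
Net load moment about support B = 690.3 N·m counterclockwise.
Reaction R at support A is upward at 3.51 m, arm 3.51 m → moment R × 3.51 clockwise.
For rotational equilibrium, R × 3.51 = 690.3, so R = 197 N.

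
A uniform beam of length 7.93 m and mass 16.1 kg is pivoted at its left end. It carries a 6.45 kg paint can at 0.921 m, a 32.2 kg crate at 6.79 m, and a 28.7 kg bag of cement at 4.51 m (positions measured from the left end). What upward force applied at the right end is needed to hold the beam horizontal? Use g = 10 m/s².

Sum moments about the left end (the unknown pivot reaction has zero arm there).
Beam weight: 16.1 × 10 = 161 N down at 3.965 m → arm 3.965 m, τ = 161 × 3.965 = 638.4 N·m clockwise.
Paint can: 6.45 × 10 = 64.5 N down at 0.921 m → arm 0.921 m, τ = 64.5 × 0.921 = 59.4 N·m clockwise.
Crate: 32.2 × 10 = 322 N down at 6.79 m → arm 6.79 m, τ = 322 × 6.79 = 2186 N·m clockwise.
Bag of cement: 28.7 × 10 = 287 N down at 4.51 m → arm 4.51 m, τ = 287 × 4.51 = 1294 N·m clockwise.
Net moment of the loads = 4178 N·m clockwise.
The upward force F acts at the right end, arm 7.93 m, giving F × 7.93 counterclockwise.
Setting net torque to zero: F × 7.93 = 4178 → F = 4178 / 7.93 = 527 N.

F ≈ 527 N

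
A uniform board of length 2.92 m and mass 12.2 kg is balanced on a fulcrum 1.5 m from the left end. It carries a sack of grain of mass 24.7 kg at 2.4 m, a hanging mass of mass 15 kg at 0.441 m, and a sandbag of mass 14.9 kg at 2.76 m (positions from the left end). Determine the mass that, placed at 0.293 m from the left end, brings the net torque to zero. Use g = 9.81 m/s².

m ≈ 20.4 kg

Take moments about the fulcrum (at 1.5 m from the left end).
Beam weight: 12.2 × 9.81 = 119.7 N down at 1.46 m → arm 0.04 m, τ = 119.7 × 0.04 = 4.788 N·m counterclockwise.
Sack of grain: 24.7 × 9.81 = 242.3 N down at 2.4 m → arm 0.9 m, τ = 242.3 × 0.9 = 218.1 N·m clockwise.
Hanging mass: 15 × 9.81 = 147.2 N down at 0.441 m → arm 1.059 m, τ = 147.2 × 1.059 = 155.9 N·m counterclockwise.
Sandbag: 14.9 × 9.81 = 146.2 N down at 2.76 m → arm 1.26 m, τ = 146.2 × 1.26 = 184.2 N·m clockwise.
Net moment of known loads = 241.6 N·m clockwise.
An unknown mass m at 0.293 m has arm 1.207 m; its moment is m·g·1.207 counterclockwise.
Στ = 0 ⇒ m × 9.81 × 1.207 = 241.6 ⇒ m = 241.6 / (9.81 × 1.207) = 20.4 kg.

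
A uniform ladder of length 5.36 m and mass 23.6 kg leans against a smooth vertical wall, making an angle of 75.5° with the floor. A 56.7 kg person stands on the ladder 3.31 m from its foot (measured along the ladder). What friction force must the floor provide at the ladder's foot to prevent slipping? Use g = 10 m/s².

Take moments about the foot of the ladder.
Ladder weight 23.6×10 = 236 N acts at 2.68 m along the ladder; its horizontal arm is 2.68·cos75.5° = 0.671 m → τ = 158.4 N·m clockwise.
Person: 56.7×10 = 567 N at 3.31 m → arm 0.8288 m → τ = 469.9 N·m clockwise.
Wall normal N acts horizontally at the top; its moment arm is the height L sinθ = 5.36·sin75.5° = 5.189 m, counterclockwise.
For rotational equilibrium, N × 5.189 = 628.3, so N = 121 N.
ΣFx = 0: friction at the foot balances the wall's push, so f = N_wall = 121 N.

f ≈ 121 N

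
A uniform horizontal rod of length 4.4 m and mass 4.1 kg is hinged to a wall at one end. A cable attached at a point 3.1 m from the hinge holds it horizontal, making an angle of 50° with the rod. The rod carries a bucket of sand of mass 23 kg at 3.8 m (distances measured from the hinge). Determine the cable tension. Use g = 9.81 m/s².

Choose the hinge as the axis so the unknown hinge reaction has zero arm there.
Beam weight: 4.1 × 9.81 = 40.22 N down at 2.2 m → arm 2.2 m, τ = 40.22 × 2.2 = 88.48 N·m clockwise.
Bucket of sand: 23 × 9.81 = 225.6 N down at 3.8 m → arm 3.8 m, τ = 225.6 × 3.8 = 857.3 N·m clockwise.
Total clockwise load moment = 945.8 N·m.
The cable tension T acts at 3.1 m; only its component perpendicular to the rod, T sinθ, produces torque. sin 50° = 0.766.
Balancing moments: T × 3.1 × 0.766 = 945.8, giving T = 945.8 / 2.375 = 398 N.

T ≈ 398 N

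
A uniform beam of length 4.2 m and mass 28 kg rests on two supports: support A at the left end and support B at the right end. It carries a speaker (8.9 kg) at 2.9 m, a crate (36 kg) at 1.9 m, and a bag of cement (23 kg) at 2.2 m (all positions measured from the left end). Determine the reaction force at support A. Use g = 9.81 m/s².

R_A ≈ 465 N

Take moments about support B.
Beam weight: 28 × 9.81 = 274.7 N down at 2.1 m → arm 2.1 m, τ = 274.7 × 2.1 = 576.9 N·m counterclockwise.
Speaker: 8.9 × 9.81 = 87.31 N down at 2.9 m → arm 1.3 m, τ = 87.31 × 1.3 = 113.5 N·m counterclockwise.
Crate: 36 × 9.81 = 353.2 N down at 1.9 m → arm 2.3 m, τ = 353.2 × 2.3 = 812.4 N·m counterclockwise.
Bag of cement: 23 × 9.81 = 225.6 N down at 2.2 m → arm 2 m, τ = 225.6 × 2 = 451.2 N·m counterclockwise.
Net load moment about support B = 1954 N·m counterclockwise.
Reaction R at support A is upward at 0 m, arm 4.2 m → moment R × 4.2 clockwise.
For rotational equilibrium, R × 4.2 = 1954, so R = 465 N.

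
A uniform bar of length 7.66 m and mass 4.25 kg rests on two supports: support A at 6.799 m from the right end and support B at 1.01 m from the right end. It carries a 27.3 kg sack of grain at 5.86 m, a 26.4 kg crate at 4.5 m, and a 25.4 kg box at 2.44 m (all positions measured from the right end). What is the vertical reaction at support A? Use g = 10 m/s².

Taking torques about support B:
Beam weight: 4.25 × 10 = 42.5 N down at 3.83 m → arm 2.82 m, τ = 42.5 × 2.82 = 119.8 N·m counterclockwise.
Sack of grain: 27.3 × 10 = 273 N down at 5.86 m → arm 4.85 m, τ = 273 × 4.85 = 1324 N·m counterclockwise.
Crate: 26.4 × 10 = 264 N down at 4.5 m → arm 3.49 m, τ = 264 × 3.49 = 921.4 N·m counterclockwise.
Box: 25.4 × 10 = 254 N down at 2.44 m → arm 1.43 m, τ = 254 × 1.43 = 363.2 N·m counterclockwise.
Net load moment about support B = 2728 N·m counterclockwise.
Reaction R at support A is upward at 6.799 m, arm 5.789 m → moment R × 5.789 clockwise.
For rotational equilibrium, R × 5.789 = 2728, so R = 471 N.

R_A ≈ 471 N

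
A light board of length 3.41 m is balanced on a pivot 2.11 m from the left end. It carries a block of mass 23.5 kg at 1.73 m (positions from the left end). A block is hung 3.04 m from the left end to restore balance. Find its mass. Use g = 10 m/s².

Choose the pivot (at 2.11 m from the left end) as the axis so the support reaction has zero arm there.
Block: 23.5 × 10 = 235 N down at 1.73 m → arm 0.38 m, τ = 235 × 0.38 = 89.3 N·m counterclockwise.
Net moment of known loads = 89.3 N·m counterclockwise.
An unknown mass m at 3.04 m has arm 0.93 m; its moment is m·g·0.93 clockwise.
Balancing moments: m × 10 × 0.93 = 89.3, giving m = 89.3 / (10 × 0.93) = 9.6 kg.

m ≈ 9.6 kg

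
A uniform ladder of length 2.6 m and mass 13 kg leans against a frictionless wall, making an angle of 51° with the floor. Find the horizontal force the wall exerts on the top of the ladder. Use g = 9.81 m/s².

N_wall ≈ 51.6 N

Taking torques about the foot of the ladder:
Ladder weight 13×9.81 = 127.5 N acts at 1.3 m along the ladder; its horizontal arm is 1.3·cos51° = 0.8181 m → τ = 104.3 N·m clockwise.
Wall normal N acts horizontally at the top; its moment arm is the height L sinθ = 2.6·sin51° = 2.021 m, counterclockwise.
Στ = 0 ⇒ N × 2.021 = 104.3 ⇒ N = 51.6 N.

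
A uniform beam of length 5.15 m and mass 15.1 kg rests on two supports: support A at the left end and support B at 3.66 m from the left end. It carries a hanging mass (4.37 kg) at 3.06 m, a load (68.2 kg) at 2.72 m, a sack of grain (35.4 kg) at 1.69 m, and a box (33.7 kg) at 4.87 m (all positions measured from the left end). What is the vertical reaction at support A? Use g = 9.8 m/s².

R_A ≈ 300 N

Taking torques about support B:
Beam weight: 15.1 × 9.8 = 148 N down at 2.575 m → arm 1.085 m, τ = 148 × 1.085 = 160.6 N·m counterclockwise.
Hanging mass: 4.37 × 9.8 = 42.83 N down at 3.06 m → arm 0.6 m, τ = 42.83 × 0.6 = 25.7 N·m counterclockwise.
Load: 68.2 × 9.8 = 668.4 N down at 2.72 m → arm 0.94 m, τ = 668.4 × 0.94 = 628.3 N·m counterclockwise.
Sack of grain: 35.4 × 9.8 = 346.9 N down at 1.69 m → arm 1.97 m, τ = 346.9 × 1.97 = 683.4 N·m counterclockwise.
Box: 33.7 × 9.8 = 330.3 N down at 4.87 m → arm 1.21 m, τ = 330.3 × 1.21 = 399.7 N·m clockwise.
Net load moment about support B = 1098 N·m counterclockwise.
Reaction R at support A is upward at 0 m, arm 3.66 m → moment R × 3.66 clockwise.
For rotational equilibrium, R × 3.66 = 1098, so R = 300 N.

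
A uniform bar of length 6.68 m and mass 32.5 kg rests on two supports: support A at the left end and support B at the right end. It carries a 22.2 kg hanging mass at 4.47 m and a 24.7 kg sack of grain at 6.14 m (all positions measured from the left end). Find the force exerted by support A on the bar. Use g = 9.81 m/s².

Sum moments about support B (its reaction then has zero moment arm).
Beam weight: 32.5 × 9.81 = 318.8 N down at 3.34 m → arm 3.34 m, τ = 318.8 × 3.34 = 1065 N·m counterclockwise.
Hanging mass: 22.2 × 9.81 = 217.8 N down at 4.47 m → arm 2.21 m, τ = 217.8 × 2.21 = 481.3 N·m counterclockwise.
Sack of grain: 24.7 × 9.81 = 242.3 N down at 6.14 m → arm 0.54 m, τ = 242.3 × 0.54 = 130.8 N·m counterclockwise.
Net load moment about support B = 1677 N·m counterclockwise.
Reaction R at support A is upward at 0 m, arm 6.68 m → moment R × 6.68 clockwise.
Setting net torque to zero: R × 6.68 = 1677 → R = 251 N.

R_A ≈ 251 N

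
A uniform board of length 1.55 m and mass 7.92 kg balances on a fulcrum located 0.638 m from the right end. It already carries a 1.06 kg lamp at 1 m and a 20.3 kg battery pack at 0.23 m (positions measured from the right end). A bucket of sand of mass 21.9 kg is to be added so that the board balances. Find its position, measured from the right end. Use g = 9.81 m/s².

x ≈ 0.949 m from the right end

Taking torques about the fulcrum (at 0.638 m from the right end):
Beam weight: 7.92 × 9.81 = 77.7 N down at 0.775 m → arm 0.137 m, τ = 77.7 × 0.137 = 10.64 N·m counterclockwise.
Lamp: 1.06 × 9.81 = 10.4 N down at 1 m → arm 0.362 m, τ = 10.4 × 0.362 = 3.765 N·m counterclockwise.
Battery pack: 20.3 × 9.81 = 199.1 N down at 0.23 m → arm 0.408 m, τ = 199.1 × 0.408 = 81.23 N·m clockwise.
Net moment of existing loads = 66.83 N·m clockwise.
The bucket of sand weighs 21.9 × 9.81 = 214.8 N and must supply an equal counterclockwise moment, so its lever arm about the fulcrum is 66.83 / 214.8 = 0.311 m.
That puts it at 0.638 + 0.311 = 0.949 m from the right end.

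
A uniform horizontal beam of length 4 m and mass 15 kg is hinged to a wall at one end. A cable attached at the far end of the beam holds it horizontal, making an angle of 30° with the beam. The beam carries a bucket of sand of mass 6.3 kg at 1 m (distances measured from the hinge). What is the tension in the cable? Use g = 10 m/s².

T ≈ 182 N

Take moments about the hinge.
Beam weight: 15 × 10 = 150 N down at 2 m → arm 2 m, τ = 150 × 2 = 300 N·m clockwise.
Bucket of sand: 6.3 × 10 = 63 N down at 1 m → arm 1 m, τ = 63 × 1 = 63 N·m clockwise.
Total clockwise load moment = 363 N·m.
The cable tension T acts at 4 m; only its component perpendicular to the beam, T sinθ, produces torque. sin 30° = 0.5.
For rotational equilibrium, T × 4 × 0.5 = 363, so T = 363 / 2 = 182 N.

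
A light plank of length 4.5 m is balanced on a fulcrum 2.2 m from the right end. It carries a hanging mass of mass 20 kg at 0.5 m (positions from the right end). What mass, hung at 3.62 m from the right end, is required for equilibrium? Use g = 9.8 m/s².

Choose the fulcrum (at 2.2 m from the right end) as the axis so the support reaction has zero arm there.
Hanging mass: 20 × 9.8 = 196 N down at 0.5 m → arm 1.7 m, τ = 196 × 1.7 = 333.2 N·m clockwise.
Net moment of known loads = 333.2 N·m clockwise.
An unknown mass m at 3.62 m has arm 1.42 m; its moment is m·g·1.42 counterclockwise.
For rotational equilibrium, m × 9.8 × 1.42 = 333.2, so m = 333.2 / (9.8 × 1.42) = 23.9 kg.

m ≈ 23.9 kg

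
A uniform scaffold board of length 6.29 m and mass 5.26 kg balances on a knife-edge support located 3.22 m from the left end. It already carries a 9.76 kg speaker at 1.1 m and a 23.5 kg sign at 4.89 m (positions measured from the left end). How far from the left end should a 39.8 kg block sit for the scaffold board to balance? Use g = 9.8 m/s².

Take moments about the knife-edge support (at 3.22 m from the left end).
Beam weight: 5.26 × 9.8 = 51.55 N down at 3.145 m → arm 0.075 m, τ = 51.55 × 0.075 = 3.866 N·m counterclockwise.
Speaker: 9.76 × 9.8 = 95.65 N down at 1.1 m → arm 2.12 m, τ = 95.65 × 2.12 = 202.8 N·m counterclockwise.
Sign: 23.5 × 9.8 = 230.3 N down at 4.89 m → arm 1.67 m, τ = 230.3 × 1.67 = 384.6 N·m clockwise.
Net moment of existing loads = 177.9 N·m clockwise.
The block weighs 39.8 × 9.8 = 390 N and must supply an equal counterclockwise moment, so its lever arm about the knife-edge support is 177.9 / 390 = 0.456 m.
That puts it at 3.22 − 0.456 = 2.76 m from the left end.

x ≈ 2.76 m from the left end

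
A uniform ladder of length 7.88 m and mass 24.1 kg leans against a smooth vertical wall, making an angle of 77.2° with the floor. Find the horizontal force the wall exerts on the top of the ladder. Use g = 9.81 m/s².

Sum moments about the foot of the ladder (the floor normal and friction both act there and drop out).
Ladder weight 24.1×9.81 = 236.4 N acts at 3.94 m along the ladder; its horizontal arm is 3.94·cos77.2° = 0.8729 m → τ = 206.4 N·m clockwise.
Wall normal N acts horizontally at the top; its moment arm is the height L sinθ = 7.88·sin77.2° = 7.684 m, counterclockwise.
For rotational equilibrium, N × 7.684 = 206.4, so N = 26.9 N.

N_wall ≈ 26.9 N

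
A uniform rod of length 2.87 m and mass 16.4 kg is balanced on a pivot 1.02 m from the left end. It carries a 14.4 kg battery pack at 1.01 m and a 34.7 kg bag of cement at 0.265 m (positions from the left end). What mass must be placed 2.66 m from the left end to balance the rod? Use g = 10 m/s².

Take moments about the pivot (at 1.02 m from the left end).
Beam weight: 16.4 × 10 = 164 N down at 1.435 m → arm 0.415 m, τ = 164 × 0.415 = 68.06 N·m clockwise.
Battery pack: 14.4 × 10 = 144 N down at 1.01 m → arm 0.01 m, τ = 144 × 0.01 = 1.44 N·m counterclockwise.
Bag of cement: 34.7 × 10 = 347 N down at 0.265 m → arm 0.755 m, τ = 347 × 0.755 = 262 N·m counterclockwise.
Net moment of known loads = 195.4 N·m counterclockwise.
An unknown mass m at 2.66 m has arm 1.64 m; its moment is m·g·1.64 clockwise.
For rotational equilibrium, m × 10 × 1.64 = 195.4, so m = 195.4 / (10 × 1.64) = 11.9 kg.

m ≈ 11.9 kg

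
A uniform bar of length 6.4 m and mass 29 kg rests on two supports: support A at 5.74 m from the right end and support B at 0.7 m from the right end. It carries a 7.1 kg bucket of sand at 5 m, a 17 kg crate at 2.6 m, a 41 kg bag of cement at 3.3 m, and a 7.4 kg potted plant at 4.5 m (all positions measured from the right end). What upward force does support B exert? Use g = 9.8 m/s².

Choose support A as the axis so its reaction then has zero moment arm.
Beam weight: 29 × 9.8 = 284.2 N down at 3.2 m → arm 2.54 m, τ = 284.2 × 2.54 = 721.9 N·m clockwise.
Bucket of sand: 7.1 × 9.8 = 69.58 N down at 5 m → arm 0.74 m, τ = 69.58 × 0.74 = 51.49 N·m clockwise.
Crate: 17 × 9.8 = 166.6 N down at 2.6 m → arm 3.14 m, τ = 166.6 × 3.14 = 523.1 N·m clockwise.
Bag of cement: 41 × 9.8 = 401.8 N down at 3.3 m → arm 2.44 m, τ = 401.8 × 2.44 = 980.4 N·m clockwise.
Potted plant: 7.4 × 9.8 = 72.52 N down at 4.5 m → arm 1.24 m, τ = 72.52 × 1.24 = 89.92 N·m clockwise.
Net load moment about support A = 2367 N·m clockwise.
Reaction R at support B is upward at 0.7 m, arm 5.04 m → moment R × 5.04 counterclockwise.
Στ = 0 ⇒ R × 5.04 = 2367 ⇒ R = 470 N.

R_B ≈ 470 N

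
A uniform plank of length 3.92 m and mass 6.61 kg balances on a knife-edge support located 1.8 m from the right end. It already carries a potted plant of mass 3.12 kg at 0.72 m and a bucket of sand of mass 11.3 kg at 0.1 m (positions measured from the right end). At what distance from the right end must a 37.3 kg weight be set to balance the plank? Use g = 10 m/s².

About the knife-edge support (at 1.8 m from the right end):
Beam weight: 6.61 × 10 = 66.1 N down at 1.96 m → arm 0.16 m, τ = 66.1 × 0.16 = 10.58 N·m counterclockwise.
Potted plant: 3.12 × 10 = 31.2 N down at 0.72 m → arm 1.08 m, τ = 31.2 × 1.08 = 33.7 N·m clockwise.
Bucket of sand: 11.3 × 10 = 113 N down at 0.1 m → arm 1.7 m, τ = 113 × 1.7 = 192.1 N·m clockwise.
Net moment of existing loads = 215.2 N·m clockwise.
The weight weighs 37.3 × 10 = 373 N and must supply an equal counterclockwise moment, so its lever arm about the knife-edge support is 215.2 / 373 = 0.577 m.
That puts it at 1.8 + 0.577 = 2.38 m from the right end.

x ≈ 2.38 m from the right end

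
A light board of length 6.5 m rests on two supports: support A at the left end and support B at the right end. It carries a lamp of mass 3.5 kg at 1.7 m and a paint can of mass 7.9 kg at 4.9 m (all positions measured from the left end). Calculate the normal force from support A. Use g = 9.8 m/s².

Sum moments about support B (its reaction then has zero moment arm).
Lamp: 3.5 × 9.8 = 34.3 N down at 1.7 m → arm 4.8 m, τ = 34.3 × 4.8 = 164.6 N·m counterclockwise.
Paint can: 7.9 × 9.8 = 77.42 N down at 4.9 m → arm 1.6 m, τ = 77.42 × 1.6 = 123.9 N·m counterclockwise.
Net load moment about support B = 288.5 N·m counterclockwise.
Reaction R at support A is upward at 0 m, arm 6.5 m → moment R × 6.5 clockwise.
Balancing moments: R × 6.5 = 288.5, giving R = 44.4 N.

R_A ≈ 44.4 N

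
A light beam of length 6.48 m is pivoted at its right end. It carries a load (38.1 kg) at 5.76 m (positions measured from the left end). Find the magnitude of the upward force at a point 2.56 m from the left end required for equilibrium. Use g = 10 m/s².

F ≈ 70 N

Taking torques about the right end:
Load: 38.1 × 10 = 381 N down at 5.76 m → arm 0.72 m, τ = 381 × 0.72 = 274.3 N·m counterclockwise.
Net moment of the loads = 274.3 N·m counterclockwise.
The upward force F acts at a point 2.56 m from the left end, arm 3.92 m, giving F × 3.92 clockwise.
Balancing moments: F × 3.92 = 274.3, giving F = 274.3 / 3.92 = 70 N.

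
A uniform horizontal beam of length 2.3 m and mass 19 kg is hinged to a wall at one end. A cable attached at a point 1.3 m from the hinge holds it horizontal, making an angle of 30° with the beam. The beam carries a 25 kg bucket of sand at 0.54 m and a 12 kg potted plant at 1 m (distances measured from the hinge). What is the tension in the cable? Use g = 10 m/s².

Sum moments about the hinge (the unknown hinge reaction has zero arm there).
Beam weight: 19 × 10 = 190 N down at 1.15 m → arm 1.15 m, τ = 190 × 1.15 = 218.5 N·m clockwise.
Bucket of sand: 25 × 10 = 250 N down at 0.54 m → arm 0.54 m, τ = 250 × 0.54 = 135 N·m clockwise.
Potted plant: 12 × 10 = 120 N down at 1 m → arm 1 m, τ = 120 × 1 = 120 N·m clockwise.
Total clockwise load moment = 473.5 N·m.
The cable tension T acts at 1.3 m; only its component perpendicular to the beam, T sinθ, produces torque. sin 30° = 0.5.
Balancing moments: T × 1.3 × 0.5 = 473.5, giving T = 473.5 / 0.65 = 728 N.

T ≈ 728 N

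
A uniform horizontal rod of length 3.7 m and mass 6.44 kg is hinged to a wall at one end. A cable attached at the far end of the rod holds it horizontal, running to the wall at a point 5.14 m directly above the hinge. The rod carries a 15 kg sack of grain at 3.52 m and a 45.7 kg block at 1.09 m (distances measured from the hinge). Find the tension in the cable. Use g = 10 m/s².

T ≈ 381 N

Take moments about the hinge.
Beam weight: 6.44 × 10 = 64.4 N down at 1.85 m → arm 1.85 m, τ = 64.4 × 1.85 = 119.1 N·m clockwise.
Sack of grain: 15 × 10 = 150 N down at 3.52 m → arm 3.52 m, τ = 150 × 3.52 = 528 N·m clockwise.
Block: 45.7 × 10 = 457 N down at 1.09 m → arm 1.09 m, τ = 457 × 1.09 = 498.1 N·m clockwise.
Total clockwise load moment = 1145 N·m.
The cable tension T acts at 3.7 m; only its component perpendicular to the rod, T sinθ, produces torque. sinθ = h/√(h²+d²) = 5.14/√(5.14²+3.7²) = 0.8116.
For rotational equilibrium, T × 3.7 × 0.8116 = 1145, so T = 1145 / 3.003 = 381 N.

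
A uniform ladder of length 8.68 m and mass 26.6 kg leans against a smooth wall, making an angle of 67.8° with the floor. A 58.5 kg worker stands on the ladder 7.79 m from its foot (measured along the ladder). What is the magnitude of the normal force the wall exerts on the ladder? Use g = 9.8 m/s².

About the foot of the ladder:
Ladder weight 26.6×9.8 = 260.7 N acts at 4.34 m along the ladder; its horizontal arm is 4.34·cos67.8° = 1.64 m → τ = 427.5 N·m clockwise.
Worker: 58.5×9.8 = 573.3 N at 7.79 m → arm 2.943 m → τ = 1687 N·m clockwise.
Wall normal N acts horizontally at the top; its moment arm is the height L sinθ = 8.68·sin67.8° = 8.037 m, counterclockwise.
For rotational equilibrium, N × 8.037 = 2114, so N = 263 N.

N_wall ≈ 263 N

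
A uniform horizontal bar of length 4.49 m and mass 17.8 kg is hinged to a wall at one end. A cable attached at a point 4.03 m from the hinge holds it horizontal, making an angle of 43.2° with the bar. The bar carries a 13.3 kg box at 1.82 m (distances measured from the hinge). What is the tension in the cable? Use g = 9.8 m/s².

Taking torques about the hinge:
Beam weight: 17.8 × 9.8 = 174.4 N down at 2.245 m → arm 2.245 m, τ = 174.4 × 2.245 = 391.5 N·m clockwise.
Box: 13.3 × 9.8 = 130.3 N down at 1.82 m → arm 1.82 m, τ = 130.3 × 1.82 = 237.1 N·m clockwise.
Total clockwise load moment = 628.6 N·m.
The cable tension T acts at 4.03 m; only its component perpendicular to the bar, T sinθ, produces torque. sin 43.2° = 0.6845.
Setting net torque to zero: T × 4.03 × 0.6845 = 628.6 → T = 628.6 / 2.759 = 228 N.

T ≈ 228 N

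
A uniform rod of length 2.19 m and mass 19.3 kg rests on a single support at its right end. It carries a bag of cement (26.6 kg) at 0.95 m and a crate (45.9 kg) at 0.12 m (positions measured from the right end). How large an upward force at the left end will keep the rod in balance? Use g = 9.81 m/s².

Taking torques about the right end:
Beam weight: 19.3 × 9.81 = 189.3 N down at 1.095 m → arm 1.095 m, τ = 189.3 × 1.095 = 207.3 N·m counterclockwise.
Bag of cement: 26.6 × 9.81 = 260.9 N down at 0.95 m → arm 0.95 m, τ = 260.9 × 0.95 = 247.9 N·m counterclockwise.
Crate: 45.9 × 9.81 = 450.3 N down at 0.12 m → arm 0.12 m, τ = 450.3 × 0.12 = 54.04 N·m counterclockwise.
Net moment of the loads = 509.2 N·m counterclockwise.
The upward force F acts at the left end, arm 2.19 m, giving F × 2.19 clockwise.
For rotational equilibrium, F × 2.19 = 509.2, so F = 509.2 / 2.19 = 233 N.

F ≈ 233 N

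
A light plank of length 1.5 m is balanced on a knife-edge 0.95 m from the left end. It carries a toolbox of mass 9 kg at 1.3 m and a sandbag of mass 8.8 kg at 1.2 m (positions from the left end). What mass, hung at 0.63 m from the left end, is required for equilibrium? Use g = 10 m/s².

m ≈ 16.7 kg

Take moments about the knife-edge (at 0.95 m from the left end).
Toolbox: 9 × 10 = 90 N down at 1.3 m → arm 0.35 m, τ = 90 × 0.35 = 31.5 N·m clockwise.
Sandbag: 8.8 × 10 = 88 N down at 1.2 m → arm 0.25 m, τ = 88 × 0.25 = 22 N·m clockwise.
Net moment of known loads = 53.5 N·m clockwise.
An unknown mass m at 0.63 m has arm 0.32 m; its moment is m·g·0.32 counterclockwise.
Balancing moments: m × 10 × 0.32 = 53.5, giving m = 53.5 / (10 × 0.32) = 16.7 kg.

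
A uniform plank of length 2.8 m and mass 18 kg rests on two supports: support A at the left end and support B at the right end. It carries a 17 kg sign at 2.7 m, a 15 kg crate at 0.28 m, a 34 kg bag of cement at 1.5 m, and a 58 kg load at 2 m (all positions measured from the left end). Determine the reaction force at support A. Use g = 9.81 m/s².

R_A ≈ 544 N

Choose support B as the axis so its reaction then has zero moment arm.
Beam weight: 18 × 9.81 = 176.6 N down at 1.4 m → arm 1.4 m, τ = 176.6 × 1.4 = 247.2 N·m counterclockwise.
Sign: 17 × 9.81 = 166.8 N down at 2.7 m → arm 0.1 m, τ = 166.8 × 0.1 = 16.68 N·m counterclockwise.
Crate: 15 × 9.81 = 147.2 N down at 0.28 m → arm 2.52 m, τ = 147.2 × 2.52 = 370.9 N·m counterclockwise.
Bag of cement: 34 × 9.81 = 333.5 N down at 1.5 m → arm 1.3 m, τ = 333.5 × 1.3 = 433.6 N·m counterclockwise.
Load: 58 × 9.81 = 569 N down at 2 m → arm 0.8 m, τ = 569 × 0.8 = 455.2 N·m counterclockwise.
Net load moment about support B = 1524 N·m counterclockwise.
Reaction R at support A is upward at 0 m, arm 2.8 m → moment R × 2.8 clockwise.
Balancing moments: R × 2.8 = 1524, giving R = 544 N.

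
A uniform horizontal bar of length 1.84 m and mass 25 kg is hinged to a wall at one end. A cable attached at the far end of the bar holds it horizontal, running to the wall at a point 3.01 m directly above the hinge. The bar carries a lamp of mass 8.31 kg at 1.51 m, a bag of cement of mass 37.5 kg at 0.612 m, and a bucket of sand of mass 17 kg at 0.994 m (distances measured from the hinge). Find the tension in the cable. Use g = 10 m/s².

About the hinge:
Beam weight: 25 × 10 = 250 N down at 0.92 m → arm 0.92 m, τ = 250 × 0.92 = 230 N·m clockwise.
Lamp: 8.31 × 10 = 83.1 N down at 1.51 m → arm 1.51 m, τ = 83.1 × 1.51 = 125.5 N·m clockwise.
Bag of cement: 37.5 × 10 = 375 N down at 0.612 m → arm 0.612 m, τ = 375 × 0.612 = 229.5 N·m clockwise.
Bucket of sand: 17 × 10 = 170 N down at 0.994 m → arm 0.994 m, τ = 170 × 0.994 = 169 N·m clockwise.
Total clockwise load moment = 754 N·m.
The cable tension T acts at 1.84 m; only its component perpendicular to the bar, T sinθ, produces torque. sinθ = h/√(h²+d²) = 3.01/√(3.01²+1.84²) = 0.8532.
Στ = 0 ⇒ T × 1.84 × 0.8532 = 754 ⇒ T = 754 / 1.57 = 480 N.

T ≈ 480 N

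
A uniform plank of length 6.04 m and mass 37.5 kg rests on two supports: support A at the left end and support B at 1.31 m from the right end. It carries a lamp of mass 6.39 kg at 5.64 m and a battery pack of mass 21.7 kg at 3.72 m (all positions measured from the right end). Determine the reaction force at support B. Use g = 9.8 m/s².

R_B ≈ 344 N

About support A:
Beam weight: 37.5 × 9.8 = 367.5 N down at 3.02 m → arm 3.02 m, τ = 367.5 × 3.02 = 1110 N·m clockwise.
Lamp: 6.39 × 9.8 = 62.62 N down at 5.64 m → arm 0.4 m, τ = 62.62 × 0.4 = 25.05 N·m clockwise.
Battery pack: 21.7 × 9.8 = 212.7 N down at 3.72 m → arm 2.32 m, τ = 212.7 × 2.32 = 493.5 N·m clockwise.
Net load moment about support A = 1629 N·m clockwise.
Reaction R at support B is upward at 1.31 m, arm 4.73 m → moment R × 4.73 counterclockwise.
For rotational equilibrium, R × 4.73 = 1629, so R = 344 N.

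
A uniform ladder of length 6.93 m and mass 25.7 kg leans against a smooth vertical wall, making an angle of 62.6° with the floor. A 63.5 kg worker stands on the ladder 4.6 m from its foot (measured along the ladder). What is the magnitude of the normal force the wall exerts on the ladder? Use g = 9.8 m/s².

N_wall ≈ 279 N

Choose the foot of the ladder as the axis so the floor normal and friction both act there and drop out.
Ladder weight 25.7×9.8 = 251.9 N acts at 3.465 m along the ladder; its horizontal arm is 3.465·cos62.6° = 1.595 m → τ = 401.8 N·m clockwise.
Worker: 63.5×9.8 = 622.3 N at 4.6 m → arm 2.117 m → τ = 1317 N·m clockwise.
Wall normal N acts horizontally at the top; its moment arm is the height L sinθ = 6.93·sin62.6° = 6.153 m, counterclockwise.
Στ = 0 ⇒ N × 6.153 = 1719 ⇒ N = 279 N.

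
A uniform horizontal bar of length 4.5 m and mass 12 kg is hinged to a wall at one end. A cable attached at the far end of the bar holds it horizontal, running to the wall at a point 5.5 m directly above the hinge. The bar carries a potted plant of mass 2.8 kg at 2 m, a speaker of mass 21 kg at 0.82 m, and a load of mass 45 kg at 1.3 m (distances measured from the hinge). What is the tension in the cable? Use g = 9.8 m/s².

T ≈ 305 N

Taking torques about the hinge:
Beam weight: 12 × 9.8 = 117.6 N down at 2.25 m → arm 2.25 m, τ = 117.6 × 2.25 = 264.6 N·m clockwise.
Potted plant: 2.8 × 9.8 = 27.44 N down at 2 m → arm 2 m, τ = 27.44 × 2 = 54.88 N·m clockwise.
Speaker: 21 × 9.8 = 205.8 N down at 0.82 m → arm 0.82 m, τ = 205.8 × 0.82 = 168.8 N·m clockwise.
Load: 45 × 9.8 = 441 N down at 1.3 m → arm 1.3 m, τ = 441 × 1.3 = 573.3 N·m clockwise.
Total clockwise load moment = 1062 N·m.
The cable tension T acts at 4.5 m; only its component perpendicular to the bar, T sinθ, produces torque. sinθ = h/√(h²+d²) = 5.5/√(5.5²+4.5²) = 0.774.
For rotational equilibrium, T × 4.5 × 0.774 = 1062, so T = 1062 / 3.483 = 305 N.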